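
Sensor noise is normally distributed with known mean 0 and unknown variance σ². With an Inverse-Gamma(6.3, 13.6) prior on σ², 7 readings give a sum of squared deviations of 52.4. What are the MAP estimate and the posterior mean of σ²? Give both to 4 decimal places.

Posterior: Inverse-Gamma(shape = 6.3+7/2 = 9.8, scale = 13.6+52.4/2 = 39.8).
Mode = β/(α+1) = 39.8/10.8 = 3.6852.
Mean = β/(α−1) = 39.8/8.8 = 4.5227.

MAP estimate = 3.6852, posterior mean = 4.5227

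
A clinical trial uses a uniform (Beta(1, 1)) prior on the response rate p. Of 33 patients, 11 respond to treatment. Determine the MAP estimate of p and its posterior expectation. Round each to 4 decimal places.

MAP = 0.3333; posterior mean = 0.3429

Posterior: Beta(1+11, 1+22) = Beta(12, 23).
Mode = (12−1)/(12+23−2) = 11/33 = 0.3333.
With a flat prior the MAP equals the MLE, 11/33.
Mean = 12/(12+23) = 12/35 = 0.3429.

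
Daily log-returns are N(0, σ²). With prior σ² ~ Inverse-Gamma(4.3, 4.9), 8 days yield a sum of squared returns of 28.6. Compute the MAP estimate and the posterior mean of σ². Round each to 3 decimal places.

MAP: 2.065. Posterior mean: 2.630.

Posterior: Inverse-Gamma(shape = 4.3+8/2 = 8.3, scale = 4.9+28.6/2 = 19.2).
Mode = β/(α+1) = 19.2/9.3 = 2.065.
Mean = β/(α−1) = 19.2/7.3 = 2.630.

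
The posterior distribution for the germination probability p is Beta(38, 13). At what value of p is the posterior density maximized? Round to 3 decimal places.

Mode = (38−1)/(38+13−2) = 37/49 = 0.755.
Mean = 38/(38+13) = 38/51 = 0.745.
This is the posterior mode — the MAP estimate.

0.755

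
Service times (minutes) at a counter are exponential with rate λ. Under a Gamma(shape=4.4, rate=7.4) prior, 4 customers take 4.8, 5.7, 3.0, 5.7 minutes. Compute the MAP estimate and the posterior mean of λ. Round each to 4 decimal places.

Σ times = 19.2. Posterior: Gamma(shape = 4.4+4 = 8.4, rate = 7.4+19.2 = 26.6).
Mode = (α−1)/β = 7.4/26.6 = 0.2782.
Mean = α/β = 8.4/26.6 = 0.3158.

MAP = 0.2782, posterior mean = 0.3158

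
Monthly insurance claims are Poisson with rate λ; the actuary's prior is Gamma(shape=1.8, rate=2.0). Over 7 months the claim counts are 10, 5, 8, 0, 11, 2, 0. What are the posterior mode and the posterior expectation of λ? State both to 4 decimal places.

MAP = 4.0889, posterior mean = 4.2000

Σ counts = 36. Posterior: Gamma(shape = 1.8+36 = 37.8, rate = 2.0+7 = 9.0).
Mode = (α−1)/β = 36.8/9.0 = 4.0889.
Mean = α/β = 37.8/9.0 = 4.2000.
The posterior is right-skewed, so the mean exceeds the mode.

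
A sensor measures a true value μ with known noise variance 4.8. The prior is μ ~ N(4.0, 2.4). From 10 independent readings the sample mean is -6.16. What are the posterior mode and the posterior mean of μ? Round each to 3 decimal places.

Posterior for μ is Normal. Precision-weighted mean: (1/2.4·4.0 + 10/4.8·-6.16) / (1/2.4 + 10/4.8) = -4.467.
A Normal posterior is symmetric, so mode = mean.

posterior mode = -4.467, posterior mean = -4.467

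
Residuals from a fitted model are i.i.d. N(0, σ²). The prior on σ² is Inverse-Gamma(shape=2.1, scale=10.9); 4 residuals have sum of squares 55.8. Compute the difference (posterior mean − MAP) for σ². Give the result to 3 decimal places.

Posterior: Inverse-Gamma(shape = 2.1+4/2 = 4.1, scale = 10.9+55.8/2 = 38.8).
Mode = β/(α+1) = 38.8/5.1 = 7.608.
Mean = β/(α−1) = 38.8/3.1 = 12.516.
Difference = 12.516 − 7.608 = 4.908.

4.908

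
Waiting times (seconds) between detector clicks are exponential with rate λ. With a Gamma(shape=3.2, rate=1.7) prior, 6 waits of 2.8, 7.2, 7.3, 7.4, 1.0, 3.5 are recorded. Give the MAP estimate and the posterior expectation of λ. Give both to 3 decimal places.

λ_MAP = 0.265, E[λ|data] = 0.298

Σ times = 29.2. Posterior: Gamma(shape = 3.2+6 = 9.2, rate = 1.7+29.2 = 30.9).
Mode = (α−1)/β = 8.2/30.9 = 0.265.
Mean = α/β = 9.2/30.9 = 0.298.
Right-skewed posterior ⇒ mode < mean.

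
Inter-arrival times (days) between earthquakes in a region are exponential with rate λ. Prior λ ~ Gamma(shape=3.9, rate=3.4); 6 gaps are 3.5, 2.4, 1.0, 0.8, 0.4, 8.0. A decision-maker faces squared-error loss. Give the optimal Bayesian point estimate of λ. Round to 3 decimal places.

0.508

Σ times = 16.1. Posterior: Gamma(shape = 3.9+6 = 9.9, rate = 3.4+16.1 = 19.5).
Mode = (α−1)/β = 8.9/19.5 = 0.456.
Mean = α/β = 9.9/19.5 = 0.508.
Squared-error loss ⇒ the optimal estimator is the posterior mean.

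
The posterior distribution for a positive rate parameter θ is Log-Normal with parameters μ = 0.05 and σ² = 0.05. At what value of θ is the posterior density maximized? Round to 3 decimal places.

Mode = exp(μ − σ²) = exp(0.00) = 1.000.
Mean = exp(μ + σ²/2) = exp(0.075) = 1.078.
This is the posterior mode — the MAP estimate.

1.000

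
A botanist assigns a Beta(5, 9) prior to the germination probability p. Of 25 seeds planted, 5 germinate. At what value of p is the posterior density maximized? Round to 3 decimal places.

0.243

Posterior: Beta(5+5, 9+20) = Beta(10, 29).
Mode = (10−1)/(10+29−2) = 9/37 = 0.243.
Mean = 10/(10+29) = 10/39 = 0.256.
This is the posterior mode — the MAP estimate.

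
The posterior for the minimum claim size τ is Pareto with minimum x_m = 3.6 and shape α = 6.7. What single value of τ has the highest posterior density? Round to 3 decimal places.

3.600

The Pareto density is strictly decreasing on [x_m, ∞), so the mode is x_m = 3.600.
Mean = α·x_m/(α−1) = 6.7·3.6/5.7 = 4.232.
This is the posterior mode — the MAP estimate.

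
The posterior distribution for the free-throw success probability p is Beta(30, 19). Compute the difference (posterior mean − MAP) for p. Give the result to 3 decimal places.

-0.005

Mode = (30−1)/(30+19−2) = 29/47 = 0.617.
Mean = 30/(30+19) = 30/49 = 0.612.
Difference = 0.612 − 0.617 = -0.005.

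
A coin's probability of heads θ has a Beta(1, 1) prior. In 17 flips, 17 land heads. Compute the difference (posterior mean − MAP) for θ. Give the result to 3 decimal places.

-0.053

Posterior: Beta(1+17, 1+0) = Beta(18, 1).
Since β = 1 ≤ 1 and α > 1, the Beta density is monotone increasing on [0,1]; the mode is at 1.
Mean = 18/(18+1) = 0.947.
Difference = 0.947 − 1.000 = -0.053.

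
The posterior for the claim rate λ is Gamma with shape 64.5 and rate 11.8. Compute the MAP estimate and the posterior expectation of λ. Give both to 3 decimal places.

λ_MAP = 5.381, E[λ|data] = 5.466

Mode = (α−1)/β = 63.5/11.8 = 5.381.
Mean = α/β = 64.5/11.8 = 5.466.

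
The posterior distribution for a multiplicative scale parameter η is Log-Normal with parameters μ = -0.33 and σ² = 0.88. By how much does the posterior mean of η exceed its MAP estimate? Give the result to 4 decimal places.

Mode = exp(μ − σ²) = exp(-1.21) = 0.2982.
Mean = exp(μ + σ²/2) = exp(0.110) = 1.1163.
Difference = 1.1163 − 0.2982 = 0.8181.

0.8181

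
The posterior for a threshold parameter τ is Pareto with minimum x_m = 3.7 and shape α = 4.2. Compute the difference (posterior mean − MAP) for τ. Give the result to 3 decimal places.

1.156

The Pareto density is strictly decreasing on [x_m, ∞), so the mode is x_m = 3.700.
Mean = α·x_m/(α−1) = 4.2·3.7/3.2 = 4.856.
Difference = 4.856 − 3.700 = 1.156.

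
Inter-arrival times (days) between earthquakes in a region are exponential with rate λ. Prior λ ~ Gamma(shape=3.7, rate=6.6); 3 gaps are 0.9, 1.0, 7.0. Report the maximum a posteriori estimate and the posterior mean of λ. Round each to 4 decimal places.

Σ times = 8.9. Posterior: Gamma(shape = 3.7+3 = 6.7, rate = 6.6+8.9 = 15.5).
Mode = (α−1)/β = 5.7/15.5 = 0.3677.
Mean = α/β = 6.7/15.5 = 0.4323.
The mean is pulled above the mode by the posterior's right skew.

MAP: 0.3677. Posterior mean: 0.4323.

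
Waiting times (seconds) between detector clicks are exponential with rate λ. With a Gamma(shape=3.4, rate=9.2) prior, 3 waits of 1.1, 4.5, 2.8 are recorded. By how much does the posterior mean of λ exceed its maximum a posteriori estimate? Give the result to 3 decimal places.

Σ times = 8.4. Posterior: Gamma(shape = 3.4+3 = 6.4, rate = 9.2+8.4 = 17.6).
Mode = (α−1)/β = 5.4/17.6 = 0.307.
Mean = α/β = 6.4/17.6 = 0.364.
Difference = 0.364 − 0.307 = 0.057.

0.057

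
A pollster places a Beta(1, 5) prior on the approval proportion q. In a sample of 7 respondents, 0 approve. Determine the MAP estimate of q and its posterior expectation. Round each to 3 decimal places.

MAP = 0.000, posterior mean = 0.077

Posterior: Beta(1+0, 5+7) = Beta(1, 12).
Since α = 1 ≤ 1 and β > 1, the Beta density is monotone decreasing on [0,1]; the mode is at 0.
Mean = 1/(1+12) = 0.077.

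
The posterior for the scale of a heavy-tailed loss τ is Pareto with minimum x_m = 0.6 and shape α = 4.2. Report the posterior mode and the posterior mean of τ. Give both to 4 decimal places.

The Pareto density is strictly decreasing on [x_m, ∞), so the mode is x_m = 0.6000.
Mean = α·x_m/(α−1) = 4.2·0.6/3.2 = 0.7875.

MAP = 0.6000; posterior mean = 0.7875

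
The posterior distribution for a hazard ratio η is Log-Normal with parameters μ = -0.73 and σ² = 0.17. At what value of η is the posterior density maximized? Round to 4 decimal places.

0.4066

Mode = exp(μ − σ²) = exp(-0.90) = 0.4066.
Mean = exp(μ + σ²/2) = exp(-0.645) = 0.5247.
This is the posterior mode — the MAP estimate.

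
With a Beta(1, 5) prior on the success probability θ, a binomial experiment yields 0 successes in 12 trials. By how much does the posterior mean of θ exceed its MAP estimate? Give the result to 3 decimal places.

0.056

Posterior: Beta(1+0, 5+12) = Beta(1, 17).
Since α = 1 ≤ 1 and β > 1, the Beta density is monotone decreasing on [0,1]; the mode is at 0.
Mean = 1/(1+17) = 0.056.
Difference = 0.056 − 0.000 = 0.056.
The posterior is right-skewed, so the mean exceeds the mode.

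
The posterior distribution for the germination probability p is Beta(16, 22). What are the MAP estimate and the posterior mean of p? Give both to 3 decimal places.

Mode = (16−1)/(16+22−2) = 15/36 = 0.417.
Mean = 16/(16+22) = 16/38 = 0.421.

MAP: 0.417. Posterior mean: 0.421.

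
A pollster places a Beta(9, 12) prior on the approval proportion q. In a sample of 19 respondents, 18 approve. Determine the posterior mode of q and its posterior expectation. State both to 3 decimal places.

Posterior: Beta(9+18, 12+1) = Beta(27, 13).
Mode = (27−1)/(27+13−2) = 26/38 = 0.684.
Mean = 27/(27+13) = 27/40 = 0.675.

MAP = 0.684; posterior mean = 0.675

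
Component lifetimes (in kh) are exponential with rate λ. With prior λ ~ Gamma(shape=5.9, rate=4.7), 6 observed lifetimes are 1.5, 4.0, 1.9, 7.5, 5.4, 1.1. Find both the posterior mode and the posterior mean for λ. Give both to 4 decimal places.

Σ times = 21.4. Posterior: Gamma(shape = 5.9+6 = 11.9, rate = 4.7+21.4 = 26.1).
Mode = (α−1)/β = 10.9/26.1 = 0.4176.
Mean = α/β = 11.9/26.1 = 0.4559.
Mean > mode: the posterior has a right tail.

MAP: 0.4176. Posterior mean: 0.4559.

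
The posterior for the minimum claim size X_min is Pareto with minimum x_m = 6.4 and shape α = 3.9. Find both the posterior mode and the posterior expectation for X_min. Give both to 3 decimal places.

The Pareto density is strictly decreasing on [x_m, ∞), so the mode is x_m = 6.400.
Mean = α·x_m/(α−1) = 3.9·6.4/2.9 = 8.607.

MAP = 6.400, posterior mean = 8.607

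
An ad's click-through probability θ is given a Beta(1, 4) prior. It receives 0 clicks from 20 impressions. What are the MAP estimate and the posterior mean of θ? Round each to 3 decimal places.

Posterior: Beta(1+0, 4+20) = Beta(1, 24).
Since α = 1 ≤ 1 and β > 1, the Beta density is monotone decreasing on [0,1]; the mode is at 0.
Mean = 1/(1+24) = 0.040.

MAP = 0.000, posterior mean = 0.040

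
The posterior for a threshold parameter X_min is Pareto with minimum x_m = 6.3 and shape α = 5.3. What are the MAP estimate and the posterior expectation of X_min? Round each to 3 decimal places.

MAP = 6.300; posterior mean = 7.765

The Pareto density is strictly decreasing on [x_m, ∞), so the mode is x_m = 6.300.
Mean = α·x_m/(α−1) = 5.3·6.3/4.3 = 7.765.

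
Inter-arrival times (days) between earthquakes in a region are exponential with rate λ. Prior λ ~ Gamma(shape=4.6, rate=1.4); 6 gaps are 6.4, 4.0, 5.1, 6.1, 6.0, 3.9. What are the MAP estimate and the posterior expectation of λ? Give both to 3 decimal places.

Σ times = 31.5. Posterior: Gamma(shape = 4.6+6 = 10.6, rate = 1.4+31.5 = 32.9).
Mode = (α−1)/β = 9.6/32.9 = 0.292.
Mean = α/β = 10.6/32.9 = 0.322.
Right-skewed posterior ⇒ mode < mean.

MAP: 0.292. Posterior mean: 0.322.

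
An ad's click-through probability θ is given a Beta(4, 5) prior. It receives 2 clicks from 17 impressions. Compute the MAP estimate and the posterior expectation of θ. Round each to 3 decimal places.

Posterior: Beta(4+2, 5+15) = Beta(6, 20).
Mode = (6−1)/(6+20−2) = 5/24 = 0.208.
Mean = 6/(6+20) = 6/26 = 0.231.

θ_MAP = 0.208, E[θ|data] = 0.231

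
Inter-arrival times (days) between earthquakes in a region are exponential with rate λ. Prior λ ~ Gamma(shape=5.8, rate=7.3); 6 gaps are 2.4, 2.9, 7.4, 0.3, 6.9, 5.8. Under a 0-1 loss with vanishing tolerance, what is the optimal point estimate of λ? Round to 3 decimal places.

Σ times = 25.7. Posterior: Gamma(shape = 5.8+6 = 11.8, rate = 7.3+25.7 = 33.0).
Mode = (α−1)/β = 10.8/33.0 = 0.327.
Mean = α/β = 11.8/33.0 = 0.358.
This is the posterior mode — the MAP estimate.

0.327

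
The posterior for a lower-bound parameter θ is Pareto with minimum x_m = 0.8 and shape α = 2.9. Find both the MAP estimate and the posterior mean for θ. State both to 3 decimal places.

The Pareto density is strictly decreasing on [x_m, ∞), so the mode is x_m = 0.800.
Mean = α·x_m/(α−1) = 2.9·0.8/1.9 = 1.221.

MAP: 0.800. Posterior mean: 1.221.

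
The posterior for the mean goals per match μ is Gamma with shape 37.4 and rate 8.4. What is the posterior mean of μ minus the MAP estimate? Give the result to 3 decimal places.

0.119

Mode = (α−1)/β = 36.4/8.4 = 4.333.
Mean = α/β = 37.4/8.4 = 4.452.
Difference = 4.452 − 4.333 = 0.119.
Mean > mode: the posterior has a right tail.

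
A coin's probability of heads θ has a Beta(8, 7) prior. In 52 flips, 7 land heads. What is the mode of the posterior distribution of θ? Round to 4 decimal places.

Posterior: Beta(8+7, 7+45) = Beta(15, 52).
Mode = (15−1)/(15+52−2) = 14/65 = 0.2154.
Mean = 15/(15+52) = 15/67 = 0.2239.
This is the posterior mode — the MAP estimate.

0.2154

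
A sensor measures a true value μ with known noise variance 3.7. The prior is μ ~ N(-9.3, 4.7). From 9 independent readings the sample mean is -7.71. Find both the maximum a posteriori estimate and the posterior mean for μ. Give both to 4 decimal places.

Posterior for μ is Normal. Precision-weighted mean: (1/4.7·-9.3 + 9/3.7·-7.71) / (1/4.7 + 9/3.7) = -7.8379.
A Normal posterior is symmetric, so mode = mean.

MAP: -7.8379. Posterior mean: -7.8379.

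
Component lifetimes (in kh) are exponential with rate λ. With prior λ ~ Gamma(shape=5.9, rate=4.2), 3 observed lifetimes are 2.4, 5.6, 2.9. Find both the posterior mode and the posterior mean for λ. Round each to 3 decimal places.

MAP = 0.523; posterior mean = 0.589

Σ times = 10.9. Posterior: Gamma(shape = 5.9+3 = 8.9, rate = 4.2+10.9 = 15.1).
Mode = (α−1)/β = 7.9/15.1 = 0.523.
Mean = α/β = 8.9/15.1 = 0.589.
Mean > mode: the posterior has a right tail.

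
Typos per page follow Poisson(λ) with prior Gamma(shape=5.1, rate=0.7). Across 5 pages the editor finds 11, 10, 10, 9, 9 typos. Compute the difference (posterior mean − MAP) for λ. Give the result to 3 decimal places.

Σ counts = 49. Posterior: Gamma(shape = 5.1+49 = 54.1, rate = 0.7+5 = 5.7).
Mode = (α−1)/β = 53.1/5.7 = 9.316.
Mean = α/β = 54.1/5.7 = 9.491.
Difference = 9.491 − 9.316 = 0.175.

0.175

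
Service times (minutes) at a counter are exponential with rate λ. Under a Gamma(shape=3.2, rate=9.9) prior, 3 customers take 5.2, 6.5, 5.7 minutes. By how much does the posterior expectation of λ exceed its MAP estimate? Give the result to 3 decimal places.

0.037

Σ times = 17.4. Posterior: Gamma(shape = 3.2+3 = 6.2, rate = 9.9+17.4 = 27.3).
Mode = (α−1)/β = 5.2/27.3 = 0.190.
Mean = α/β = 6.2/27.3 = 0.227.
Difference = 0.227 − 0.190 = 0.037.
The mean is pulled above the mode by the posterior's right skew.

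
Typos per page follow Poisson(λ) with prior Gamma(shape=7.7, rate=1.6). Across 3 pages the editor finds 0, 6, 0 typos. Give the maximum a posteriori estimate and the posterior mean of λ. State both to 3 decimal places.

λ_MAP = 2.761, E[λ|data] = 2.978

Σ counts = 6. Posterior: Gamma(shape = 7.7+6 = 13.7, rate = 1.6+3 = 4.6).
Mode = (α−1)/β = 12.7/4.6 = 2.761.
Mean = α/β = 13.7/4.6 = 2.978.
Mean > mode: the posterior has a right tail.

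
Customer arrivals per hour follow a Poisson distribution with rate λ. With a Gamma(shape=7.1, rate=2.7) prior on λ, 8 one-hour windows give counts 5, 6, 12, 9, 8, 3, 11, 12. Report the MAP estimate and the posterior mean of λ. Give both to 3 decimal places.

Σ counts = 66. Posterior: Gamma(shape = 7.1+66 = 73.1, rate = 2.7+8 = 10.7).
Mode = (α−1)/β = 72.1/10.7 = 6.738.
Mean = α/β = 73.1/10.7 = 6.832.
The posterior is right-skewed, so the mean exceeds the mode.

λ_MAP = 6.738, E[λ|data] = 6.832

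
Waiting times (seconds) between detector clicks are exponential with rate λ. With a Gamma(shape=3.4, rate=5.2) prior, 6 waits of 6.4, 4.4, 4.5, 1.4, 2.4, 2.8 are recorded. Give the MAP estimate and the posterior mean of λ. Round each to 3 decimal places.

Σ times = 21.9. Posterior: Gamma(shape = 3.4+6 = 9.4, rate = 5.2+21.9 = 27.1).
Mode = (α−1)/β = 8.4/27.1 = 0.310.
Mean = α/β = 9.4/27.1 = 0.347.
The mean is pulled above the mode by the posterior's right skew.

MAP: 0.310. Posterior mean: 0.347.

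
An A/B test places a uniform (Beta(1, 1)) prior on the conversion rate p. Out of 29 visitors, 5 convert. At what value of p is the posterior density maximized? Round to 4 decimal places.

Posterior: Beta(1+5, 1+24) = Beta(6, 25).
Mode = (6−1)/(6+25−2) = 5/29 = 0.1724.
With a flat prior the MAP equals the MLE, 5/29.
Mean = 6/(6+25) = 6/31 = 0.1935.
This is the posterior mode — the MAP estimate.

0.1724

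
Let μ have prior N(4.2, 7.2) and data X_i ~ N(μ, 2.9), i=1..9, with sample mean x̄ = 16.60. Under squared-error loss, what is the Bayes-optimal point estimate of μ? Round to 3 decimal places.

16.069

Posterior for μ is Normal. Precision-weighted mean: (1/7.2·4.2 + 9/2.9·16.60) / (1/7.2 + 9/2.9) = 16.069.
A Normal posterior is symmetric, so mode = mean.
Squared-error loss ⇒ the optimal estimator is the posterior mean.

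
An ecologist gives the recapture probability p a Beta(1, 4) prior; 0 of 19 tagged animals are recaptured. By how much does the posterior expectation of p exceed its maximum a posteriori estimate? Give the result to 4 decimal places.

0.0417

Posterior: Beta(1+0, 4+19) = Beta(1, 23).
Since α = 1 ≤ 1 and β > 1, the Beta density is monotone decreasing on [0,1]; the mode is at 0.
Mean = 1/(1+23) = 0.0417.
Difference = 0.0417 − 0.0000 = 0.0417.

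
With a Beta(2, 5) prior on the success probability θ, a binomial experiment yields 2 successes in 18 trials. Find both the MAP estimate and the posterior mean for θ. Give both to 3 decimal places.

Posterior: Beta(2+2, 5+16) = Beta(4, 21).
Mode = (4−1)/(4+21−2) = 3/23 = 0.130.
Mean = 4/(4+21) = 4/25 = 0.160.

θ_MAP = 0.130, E[θ|data] = 0.160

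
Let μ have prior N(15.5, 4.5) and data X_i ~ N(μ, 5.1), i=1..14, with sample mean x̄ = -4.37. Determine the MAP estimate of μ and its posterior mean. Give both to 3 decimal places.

Posterior for μ is Normal. Precision-weighted mean: (1/4.5·15.5 + 14/5.1·-4.37) / (1/4.5 + 14/5.1) = -2.882.
A Normal posterior is symmetric, so mode = mean.

MAP estimate = -2.882, posterior mean = -2.882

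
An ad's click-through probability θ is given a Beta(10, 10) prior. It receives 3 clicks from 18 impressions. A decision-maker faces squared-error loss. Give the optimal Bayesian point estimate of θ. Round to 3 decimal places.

Posterior: Beta(10+3, 10+15) = Beta(13, 25).
Mode = (13−1)/(13+25−2) = 12/36 = 0.333.
Mean = 13/(13+25) = 13/38 = 0.342.
Squared-error loss ⇒ the optimal estimator is the posterior mean.

0.342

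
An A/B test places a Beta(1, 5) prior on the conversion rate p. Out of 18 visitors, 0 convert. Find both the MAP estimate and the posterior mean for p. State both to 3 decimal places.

MAP estimate = 0.000, posterior mean = 0.042

Posterior: Beta(1+0, 5+18) = Beta(1, 23).
Since α = 1 ≤ 1 and β > 1, the Beta density is monotone decreasing on [0,1]; the mode is at 0.
Mean = 1/(1+23) = 0.042.
Right-skewed posterior ⇒ mode < mean.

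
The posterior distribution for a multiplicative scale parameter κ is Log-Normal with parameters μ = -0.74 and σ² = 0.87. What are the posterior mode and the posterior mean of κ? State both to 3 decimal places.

MAP: 0.200. Posterior mean: 0.737.

Mode = exp(μ − σ²) = exp(-1.61) = 0.200.
Mean = exp(μ + σ²/2) = exp(-0.305) = 0.737.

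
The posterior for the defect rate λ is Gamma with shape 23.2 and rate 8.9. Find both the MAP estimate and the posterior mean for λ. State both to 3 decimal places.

Mode = (α−1)/β = 22.2/8.9 = 2.494.
Mean = α/β = 23.2/8.9 = 2.607.

MAP estimate = 2.494, posterior mean = 2.607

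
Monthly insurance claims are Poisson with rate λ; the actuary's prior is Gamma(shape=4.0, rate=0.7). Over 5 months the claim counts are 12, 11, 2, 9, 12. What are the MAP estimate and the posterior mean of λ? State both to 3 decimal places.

MAP estimate = 8.596, posterior mean = 8.772

Σ counts = 46. Posterior: Gamma(shape = 4.0+46 = 50.0, rate = 0.7+5 = 5.7).
Mode = (α−1)/β = 49.0/5.7 = 8.596.
Mean = α/β = 50.0/5.7 = 8.772.
The posterior is right-skewed, so the mean exceeds the mode.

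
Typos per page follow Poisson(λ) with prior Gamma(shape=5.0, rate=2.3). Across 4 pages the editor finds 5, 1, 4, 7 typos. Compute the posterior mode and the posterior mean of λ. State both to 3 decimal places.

Σ counts = 17. Posterior: Gamma(shape = 5.0+17 = 22.0, rate = 2.3+4 = 6.3).
Mode = (α−1)/β = 21.0/6.3 = 3.333.
Mean = α/β = 22.0/6.3 = 3.492.

MAP = 3.333, posterior mean = 3.492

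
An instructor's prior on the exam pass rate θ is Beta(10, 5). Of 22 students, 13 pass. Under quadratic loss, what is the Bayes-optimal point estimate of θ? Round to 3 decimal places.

0.622

Posterior: Beta(10+13, 5+9) = Beta(23, 14).
Mode = (23−1)/(23+14−2) = 22/35 = 0.629.
Mean = 23/(23+14) = 23/37 = 0.622.
Quadratic loss ⇒ the optimal estimator is the posterior mean.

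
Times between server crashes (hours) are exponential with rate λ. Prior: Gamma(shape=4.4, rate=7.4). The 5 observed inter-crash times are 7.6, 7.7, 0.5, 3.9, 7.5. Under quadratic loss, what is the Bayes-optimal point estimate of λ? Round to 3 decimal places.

Σ times = 27.2. Posterior: Gamma(shape = 4.4+5 = 9.4, rate = 7.4+27.2 = 34.6).
Mode = (α−1)/β = 8.4/34.6 = 0.243.
Mean = α/β = 9.4/34.6 = 0.272.
Quadratic loss ⇒ the optimal estimator is the posterior mean.

0.272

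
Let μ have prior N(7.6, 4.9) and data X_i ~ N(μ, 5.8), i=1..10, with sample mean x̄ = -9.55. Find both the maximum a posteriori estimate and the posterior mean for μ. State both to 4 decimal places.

Posterior for μ is Normal. Precision-weighted mean: (1/4.9·7.6 + 10/5.8·-9.55) / (1/4.9 + 10/5.8) = -7.7349.
A Normal posterior is symmetric, so mode = mean.

MAP = -7.7349, posterior mean = -7.7349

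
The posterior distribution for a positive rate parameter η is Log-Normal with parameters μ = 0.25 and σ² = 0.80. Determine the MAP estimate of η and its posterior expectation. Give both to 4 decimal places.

Mode = exp(μ − σ²) = exp(-0.55) = 0.5769.
Mean = exp(μ + σ²/2) = exp(0.650) = 1.9155.
Mean > mode: the posterior has a right tail.

MAP: 0.5769. Posterior mean: 1.9155.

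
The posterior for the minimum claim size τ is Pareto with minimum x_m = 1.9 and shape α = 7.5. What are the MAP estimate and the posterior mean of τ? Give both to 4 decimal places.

MAP = 1.9000, posterior mean = 2.1923

The Pareto density is strictly decreasing on [x_m, ∞), so the mode is x_m = 1.9000.
Mean = α·x_m/(α−1) = 7.5·1.9/6.5 = 2.1923.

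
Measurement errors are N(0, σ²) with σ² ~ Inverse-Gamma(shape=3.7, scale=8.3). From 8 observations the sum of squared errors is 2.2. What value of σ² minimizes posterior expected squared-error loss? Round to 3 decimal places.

Posterior: Inverse-Gamma(shape = 3.7+8/2 = 7.7, scale = 8.3+2.2/2 = 9.4).
Mode = β/(α+1) = 9.4/8.7 = 1.080.
Mean = β/(α−1) = 9.4/6.7 = 1.403.
Squared-error loss ⇒ the optimal estimator is the posterior mean.

1.403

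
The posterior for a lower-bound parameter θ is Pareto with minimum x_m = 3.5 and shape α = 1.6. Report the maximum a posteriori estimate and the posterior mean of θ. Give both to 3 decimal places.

The Pareto density is strictly decreasing on [x_m, ∞), so the mode is x_m = 3.500.
Mean = α·x_m/(α−1) = 1.6·3.5/0.6 = 9.333.

MAP: 3.500. Posterior mean: 9.333.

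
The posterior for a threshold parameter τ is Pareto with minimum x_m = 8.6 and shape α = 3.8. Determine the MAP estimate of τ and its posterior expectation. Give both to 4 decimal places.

τ_MAP = 8.6000, E[τ|data] = 11.6714

The Pareto density is strictly decreasing on [x_m, ∞), so the mode is x_m = 8.6000.
Mean = α·x_m/(α−1) = 3.8·8.6/2.8 = 11.6714.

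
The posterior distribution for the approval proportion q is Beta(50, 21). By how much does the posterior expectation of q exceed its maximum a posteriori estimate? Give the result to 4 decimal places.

Mode = (50−1)/(50+21−2) = 49/69 = 0.7101.
Mean = 50/(50+21) = 50/71 = 0.7042.
Difference = 0.7042 − 0.7101 = -0.0059.

-0.0059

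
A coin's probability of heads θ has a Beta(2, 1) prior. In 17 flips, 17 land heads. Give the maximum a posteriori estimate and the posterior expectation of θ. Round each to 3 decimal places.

Posterior: Beta(2+17, 1+0) = Beta(19, 1).
Since β = 1 ≤ 1 and α > 1, the Beta density is monotone increasing on [0,1]; the mode is at 1.
Mean = 19/(19+1) = 0.950.
The posterior is left-skewed, so the mode exceeds the mean.

θ_MAP = 1.000, E[θ|data] = 0.950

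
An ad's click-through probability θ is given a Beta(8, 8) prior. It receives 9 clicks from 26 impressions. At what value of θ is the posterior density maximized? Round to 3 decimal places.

0.400

Posterior: Beta(8+9, 8+17) = Beta(17, 25).
Mode = (17−1)/(17+25−2) = 16/40 = 0.400.
Mean = 17/(17+25) = 17/42 = 0.405.
This is the posterior mode — the MAP estimate.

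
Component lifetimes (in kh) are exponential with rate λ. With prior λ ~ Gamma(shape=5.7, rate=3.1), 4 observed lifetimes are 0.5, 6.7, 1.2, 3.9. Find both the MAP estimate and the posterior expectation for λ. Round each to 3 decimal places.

MAP = 0.565, posterior mean = 0.630

Σ times = 12.3. Posterior: Gamma(shape = 5.7+4 = 9.7, rate = 3.1+12.3 = 15.4).
Mode = (α−1)/β = 8.7/15.4 = 0.565.
Mean = α/β = 9.7/15.4 = 0.630.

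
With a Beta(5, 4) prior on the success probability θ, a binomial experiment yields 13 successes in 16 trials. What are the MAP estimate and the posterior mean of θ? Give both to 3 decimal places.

Posterior: Beta(5+13, 4+3) = Beta(18, 7).
Mode = (18−1)/(18+7−2) = 17/23 = 0.739.
Mean = 18/(18+7) = 18/25 = 0.720.

θ_MAP = 0.739, E[θ|data] = 0.720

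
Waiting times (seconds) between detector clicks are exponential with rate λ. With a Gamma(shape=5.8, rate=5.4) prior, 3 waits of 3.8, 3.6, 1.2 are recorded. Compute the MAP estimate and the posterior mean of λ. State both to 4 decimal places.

MAP = 0.5571; posterior mean = 0.6286

Σ times = 8.6. Posterior: Gamma(shape = 5.8+3 = 8.8, rate = 5.4+8.6 = 14.0).
Mode = (α−1)/β = 7.8/14.0 = 0.5571.
Mean = α/β = 8.8/14.0 = 0.6286.
Mean > mode: the posterior has a right tail.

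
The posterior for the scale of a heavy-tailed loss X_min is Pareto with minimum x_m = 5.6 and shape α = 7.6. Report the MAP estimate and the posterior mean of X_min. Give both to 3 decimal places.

X_min_MAP = 5.600, E[X_min|data] = 6.448

The Pareto density is strictly decreasing on [x_m, ∞), so the mode is x_m = 5.600.
Mean = α·x_m/(α−1) = 7.6·5.6/6.6 = 6.448.
Mean > mode: the posterior has a right tail.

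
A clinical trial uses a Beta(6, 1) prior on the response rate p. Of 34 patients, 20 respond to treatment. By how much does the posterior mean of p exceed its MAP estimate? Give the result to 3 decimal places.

Posterior: Beta(6+20, 1+14) = Beta(26, 15).
Mode = (26−1)/(26+15−2) = 25/39 = 0.641.
Mean = 26/(26+15) = 26/41 = 0.634.
Difference = 0.634 − 0.641 = -0.007.

-0.007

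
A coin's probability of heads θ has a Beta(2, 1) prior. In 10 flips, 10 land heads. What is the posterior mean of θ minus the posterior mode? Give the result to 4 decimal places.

-0.0769

Posterior: Beta(2+10, 1+0) = Beta(12, 1).
Since β = 1 ≤ 1 and α > 1, the Beta density is monotone increasing on [0,1]; the mode is at 1.
Mean = 12/(12+1) = 0.9231.
Difference = 0.9231 − 1.0000 = -0.0769.
The posterior is left-skewed, so the mode exceeds the mean.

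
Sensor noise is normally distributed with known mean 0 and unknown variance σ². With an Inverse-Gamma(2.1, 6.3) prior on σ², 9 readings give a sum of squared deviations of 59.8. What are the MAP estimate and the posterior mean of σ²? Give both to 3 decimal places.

Posterior: Inverse-Gamma(shape = 2.1+9/2 = 6.6, scale = 6.3+59.8/2 = 36.2).
Mode = β/(α+1) = 36.2/7.6 = 4.763.
Mean = β/(α−1) = 36.2/5.6 = 6.464.

σ²_MAP = 4.763, E[σ²|data] = 6.464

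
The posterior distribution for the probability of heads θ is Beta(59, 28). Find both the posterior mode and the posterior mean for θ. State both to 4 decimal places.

posterior mode = 0.6824, posterior mean = 0.6782

Mode = (59−1)/(59+28−2) = 58/85 = 0.6824.
Mean = 59/(59+28) = 59/87 = 0.6782.
Left-skewed posterior ⇒ mean < mode.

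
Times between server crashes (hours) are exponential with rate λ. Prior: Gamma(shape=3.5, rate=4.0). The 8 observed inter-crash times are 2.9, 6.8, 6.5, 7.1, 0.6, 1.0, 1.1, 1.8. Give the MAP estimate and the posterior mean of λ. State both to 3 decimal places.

MAP: 0.330. Posterior mean: 0.362.

Σ times = 27.8. Posterior: Gamma(shape = 3.5+8 = 11.5, rate = 4.0+27.8 = 31.8).
Mode = (α−1)/β = 10.5/31.8 = 0.330.
Mean = α/β = 11.5/31.8 = 0.362.
Right-skewed posterior ⇒ mode < mean.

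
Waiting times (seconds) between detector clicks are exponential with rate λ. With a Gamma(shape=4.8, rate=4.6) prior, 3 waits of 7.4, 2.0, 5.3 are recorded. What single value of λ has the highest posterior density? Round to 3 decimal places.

Σ times = 14.7. Posterior: Gamma(shape = 4.8+3 = 7.8, rate = 4.6+14.7 = 19.3).
Mode = (α−1)/β = 6.8/19.3 = 0.352.
Mean = α/β = 7.8/19.3 = 0.404.
This is the posterior mode — the MAP estimate.

0.352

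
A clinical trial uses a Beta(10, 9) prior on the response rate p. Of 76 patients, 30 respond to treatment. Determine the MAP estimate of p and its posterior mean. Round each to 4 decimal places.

Posterior: Beta(10+30, 9+46) = Beta(40, 55).
Mode = (40−1)/(40+55−2) = 39/93 = 0.4194.
Mean = 40/(40+55) = 40/95 = 0.4211.

MAP: 0.4194. Posterior mean: 0.4211.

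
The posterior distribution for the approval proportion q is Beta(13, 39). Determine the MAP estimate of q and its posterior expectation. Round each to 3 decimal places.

MAP estimate = 0.240, posterior expectation = 0.250

Mode = (13−1)/(13+39−2) = 12/50 = 0.240.
Mean = 13/(13+39) = 13/52 = 0.250.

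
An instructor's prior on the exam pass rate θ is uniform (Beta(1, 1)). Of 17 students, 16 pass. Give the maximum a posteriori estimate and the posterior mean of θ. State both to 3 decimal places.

Posterior: Beta(1+16, 1+1) = Beta(17, 2).
Mode = (17−1)/(17+2−2) = 16/17 = 0.941.
With a flat prior the MAP equals the MLE, 16/17.
Mean = 17/(17+2) = 17/19 = 0.895.
Mode > mean: the posterior has a left tail.

θ_MAP = 0.941, E[θ|data] = 0.895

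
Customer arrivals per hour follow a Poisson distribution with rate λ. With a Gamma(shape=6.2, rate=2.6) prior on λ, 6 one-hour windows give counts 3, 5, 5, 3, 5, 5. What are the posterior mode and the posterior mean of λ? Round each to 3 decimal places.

MAP = 3.628; posterior mean = 3.744

Σ counts = 26. Posterior: Gamma(shape = 6.2+26 = 32.2, rate = 2.6+6 = 8.6).
Mode = (α−1)/β = 31.2/8.6 = 3.628.
Mean = α/β = 32.2/8.6 = 3.744.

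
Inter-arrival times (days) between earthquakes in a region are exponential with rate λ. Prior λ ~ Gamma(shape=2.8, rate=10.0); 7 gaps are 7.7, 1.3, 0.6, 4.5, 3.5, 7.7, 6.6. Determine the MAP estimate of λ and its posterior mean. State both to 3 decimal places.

Σ times = 31.9. Posterior: Gamma(shape = 2.8+7 = 9.8, rate = 10.0+31.9 = 41.9).
Mode = (α−1)/β = 8.8/41.9 = 0.210.
Mean = α/β = 9.8/41.9 = 0.234.

MAP estimate = 0.210, posterior mean = 0.234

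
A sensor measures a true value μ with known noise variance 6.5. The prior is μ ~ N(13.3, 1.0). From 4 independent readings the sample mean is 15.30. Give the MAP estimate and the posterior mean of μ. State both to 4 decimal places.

MAP estimate = 14.0619, posterior mean = 14.0619

Posterior for μ is Normal. Precision-weighted mean: (1/1.0·13.3 + 4/6.5·15.30) / (1/1.0 + 4/6.5) = 14.0619.
A Normal posterior is symmetric, so mode = mean.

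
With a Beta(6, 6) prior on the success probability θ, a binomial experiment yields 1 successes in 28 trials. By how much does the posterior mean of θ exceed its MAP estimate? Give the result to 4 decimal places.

0.0171

Posterior: Beta(6+1, 6+27) = Beta(7, 33).
Mode = (7−1)/(7+33−2) = 6/38 = 0.1579.
Mean = 7/(7+33) = 7/40 = 0.1750.
Difference = 0.1750 − 0.1579 = 0.0171.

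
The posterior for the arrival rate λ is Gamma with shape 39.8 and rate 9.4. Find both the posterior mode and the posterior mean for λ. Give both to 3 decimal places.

Mode = (α−1)/β = 38.8/9.4 = 4.128.
Mean = α/β = 39.8/9.4 = 4.234.
Right-skewed posterior ⇒ mode < mean.

MAP: 4.128. Posterior mean: 4.234.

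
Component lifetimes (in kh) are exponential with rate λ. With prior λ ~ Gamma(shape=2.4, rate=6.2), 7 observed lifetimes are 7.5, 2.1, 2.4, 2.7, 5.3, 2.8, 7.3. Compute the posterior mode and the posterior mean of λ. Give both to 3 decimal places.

Σ times = 30.1. Posterior: Gamma(shape = 2.4+7 = 9.4, rate = 6.2+30.1 = 36.3).
Mode = (α−1)/β = 8.4/36.3 = 0.231.
Mean = α/β = 9.4/36.3 = 0.259.

MAP = 0.231; posterior mean = 0.259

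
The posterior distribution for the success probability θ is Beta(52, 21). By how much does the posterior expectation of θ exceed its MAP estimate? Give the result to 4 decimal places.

Mode = (52−1)/(52+21−2) = 51/71 = 0.7183.
Mean = 52/(52+21) = 52/73 = 0.7123.
Difference = 0.7123 − 0.7183 = -0.0060.

-0.0060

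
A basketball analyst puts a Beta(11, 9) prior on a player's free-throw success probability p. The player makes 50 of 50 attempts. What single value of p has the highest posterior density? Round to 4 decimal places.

0.8824

Posterior: Beta(11+50, 9+0) = Beta(61, 9).
Mode = (61−1)/(61+9−2) = 60/68 = 0.8824.
Mean = 61/(61+9) = 61/70 = 0.8714.
This is the posterior mode — the MAP estimate.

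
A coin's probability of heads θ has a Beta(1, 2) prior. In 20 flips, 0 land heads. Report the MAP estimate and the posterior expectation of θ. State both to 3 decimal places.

MAP: 0.000. Posterior mean: 0.043.

Posterior: Beta(1+0, 2+20) = Beta(1, 22).
Since α = 1 ≤ 1 and β > 1, the Beta density is monotone decreasing on [0,1]; the mode is at 0.
Mean = 1/(1+22) = 0.043.
Right-skewed posterior ⇒ mode < mean.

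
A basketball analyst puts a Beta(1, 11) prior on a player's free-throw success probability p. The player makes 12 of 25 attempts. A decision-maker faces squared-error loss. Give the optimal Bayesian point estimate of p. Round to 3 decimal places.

0.351

Posterior: Beta(1+12, 11+13) = Beta(13, 24).
Mode = (13−1)/(13+24−2) = 12/35 = 0.343.
Mean = 13/(13+24) = 13/37 = 0.351.
Squared-error loss ⇒ the optimal estimator is the posterior mean.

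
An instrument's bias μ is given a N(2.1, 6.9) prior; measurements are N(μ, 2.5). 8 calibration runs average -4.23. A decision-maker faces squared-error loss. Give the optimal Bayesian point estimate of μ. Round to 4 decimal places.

Posterior for μ is Normal. Precision-weighted mean: (1/6.9·2.1 + 8/2.5·-4.23) / (1/6.9 + 8/2.5) = -3.9557.
A Normal posterior is symmetric, so mode = mean.
Squared-error loss ⇒ the optimal estimator is the posterior mean.

-3.9557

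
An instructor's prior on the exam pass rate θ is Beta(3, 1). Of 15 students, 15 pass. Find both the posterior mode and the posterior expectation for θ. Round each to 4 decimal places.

Posterior: Beta(3+15, 1+0) = Beta(18, 1).
Since β = 1 ≤ 1 and α > 1, the Beta density is monotone increasing on [0,1]; the mode is at 1.
Mean = 18/(18+1) = 0.9474.

posterior mode = 1.0000, posterior expectation = 0.9474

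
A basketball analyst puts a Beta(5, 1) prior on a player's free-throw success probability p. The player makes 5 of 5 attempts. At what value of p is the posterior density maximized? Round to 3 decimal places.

1.000

Posterior: Beta(5+5, 1+0) = Beta(10, 1).
Since β = 1 ≤ 1 and α > 1, the Beta density is monotone increasing on [0,1]; the mode is at 1.
Mean = 10/(10+1) = 0.909.
This is the posterior mode — the MAP estimate.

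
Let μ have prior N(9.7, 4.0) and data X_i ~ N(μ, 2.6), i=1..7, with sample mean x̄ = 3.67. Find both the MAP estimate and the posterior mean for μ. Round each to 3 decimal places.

Posterior for μ is Normal. Precision-weighted mean: (1/4.0·9.7 + 7/2.6·3.67) / (1/4.0 + 7/2.6) = 4.182.
A Normal posterior is symmetric, so mode = mean.

MAP = 4.182, posterior mean = 4.182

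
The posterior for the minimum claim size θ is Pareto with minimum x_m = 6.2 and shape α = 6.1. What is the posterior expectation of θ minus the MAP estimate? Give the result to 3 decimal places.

The Pareto density is strictly decreasing on [x_m, ∞), so the mode is x_m = 6.200.
Mean = α·x_m/(α−1) = 6.1·6.2/5.1 = 7.416.
Difference = 7.416 − 6.200 = 1.216.

1.216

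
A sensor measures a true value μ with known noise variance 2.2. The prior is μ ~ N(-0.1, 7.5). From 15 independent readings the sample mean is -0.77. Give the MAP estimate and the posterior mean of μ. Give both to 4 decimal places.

Posterior for μ is Normal. Precision-weighted mean: (1/7.5·-0.1 + 15/2.2·-0.77) / (1/7.5 + 15/2.2) = -0.7571.
A Normal posterior is symmetric, so mode = mean.

MAP: -0.7571. Posterior mean: -0.7571.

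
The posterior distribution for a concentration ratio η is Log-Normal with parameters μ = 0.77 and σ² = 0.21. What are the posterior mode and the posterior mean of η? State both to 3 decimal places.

Mode = exp(μ − σ²) = exp(0.56) = 1.751.
Mean = exp(μ + σ²/2) = exp(0.875) = 2.399.

η_MAP = 1.751, E[η|data] = 2.399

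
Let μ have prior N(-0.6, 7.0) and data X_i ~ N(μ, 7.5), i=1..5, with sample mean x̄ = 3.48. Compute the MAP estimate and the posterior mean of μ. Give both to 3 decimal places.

Posterior for μ is Normal. Precision-weighted mean: (1/7.0·-0.6 + 5/7.5·3.48) / (1/7.0 + 5/7.5) = 2.760.
A Normal posterior is symmetric, so mode = mean.

MAP: 2.760. Posterior mean: 2.760.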